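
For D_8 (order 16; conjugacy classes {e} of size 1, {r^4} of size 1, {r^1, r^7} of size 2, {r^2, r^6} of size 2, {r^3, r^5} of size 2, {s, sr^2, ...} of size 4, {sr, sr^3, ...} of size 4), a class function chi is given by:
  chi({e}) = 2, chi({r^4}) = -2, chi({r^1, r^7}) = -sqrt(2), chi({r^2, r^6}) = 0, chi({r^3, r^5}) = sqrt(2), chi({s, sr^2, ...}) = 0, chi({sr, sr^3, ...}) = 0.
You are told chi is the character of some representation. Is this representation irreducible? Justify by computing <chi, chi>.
Irreducible: <chi, chi> = 1.

Derivation: <chi, chi> = (1/|G|) sum_C |C| * |chi(C)|^2 = (1/16)[1*|2|^2 + 1*|-2|^2 + 2*|-sqrt(2)|^2 + 2*|0|^2 + 2*|sqrt(2)|^2 + 4*|0|^2 + 4*|0|^2]
  = (1/16)[(4) + (4) + (4) + (0) + (4) + (0) + (0)] = 16/16 = 1.
A character is irreducible iff <chi, chi> = 1, so this representation is irreducible.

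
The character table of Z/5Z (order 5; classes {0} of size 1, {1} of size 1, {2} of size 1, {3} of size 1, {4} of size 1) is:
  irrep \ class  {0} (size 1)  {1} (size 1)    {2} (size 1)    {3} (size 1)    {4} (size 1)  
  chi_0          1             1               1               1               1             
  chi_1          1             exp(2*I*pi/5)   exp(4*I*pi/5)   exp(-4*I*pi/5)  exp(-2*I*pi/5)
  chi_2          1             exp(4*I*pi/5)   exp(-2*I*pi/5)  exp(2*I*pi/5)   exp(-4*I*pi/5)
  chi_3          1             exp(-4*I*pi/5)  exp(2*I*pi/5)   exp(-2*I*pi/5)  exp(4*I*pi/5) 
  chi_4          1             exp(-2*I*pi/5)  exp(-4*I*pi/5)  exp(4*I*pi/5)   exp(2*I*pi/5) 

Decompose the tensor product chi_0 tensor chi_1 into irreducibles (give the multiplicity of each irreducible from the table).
chi_0 tensor chi_1 = chi_1 (all other irreducibles have multiplicity 0).

Argument: The character of a tensor product is the pointwise product (chi_0 * chi_1)(C) = chi_0(C) * chi_1(C):
  {0}: (1)*(1), {1}: (1)*(exp(2*I*pi/5)), {2}: (1)*(exp(4*I*pi/5)), {3}: (1)*(exp(-4*I*pi/5)), {4}: (1)*(exp(-2*I*pi/5))
so (chi_0 * chi_1) takes values
  {0} -> 1, {1} -> exp(2*I*pi/5), {2} -> exp(4*I*pi/5), {3} -> exp(-4*I*pi/5), {4} -> exp(-2*I*pi/5).
Now take the inner product of this character with each irreducible chi from the table, <chi_0*chi_1, chi> = (1/5) sum_C |C| (chi_0*chi_1)(C) conj(chi(C)):
  <chi_0*chi_1, chi_0> = (1/5)[1*(1)*conj(1) + 1*(exp(2*I*pi/5))*conj(1) + 1*(exp(4*I*pi/5))*conj(1) + 1*(exp(-4*I*pi/5))*conj(1) + 1*(exp(-2*I*pi/5))*conj(1)]
      = (1/5)[(1) + (exp(2*I*pi/5)) + (exp(4*I*pi/5)) + (exp(-4*I*pi/5)) + (exp(-2*I*pi/5))] = 0/5 = 0
  <chi_0*chi_1, chi_1> = (1/5)[1*(1)*conj(1) + 1*(exp(2*I*pi/5))*conj(exp(2*I*pi/5)) + 1*(exp(4*I*pi/5))*conj(exp(4*I*pi/5)) + 1*(exp(-4*I*pi/5))*conj(exp(-4*I*pi/5)) + 1*(exp(-2*I*pi/5))*conj(exp(-2*I*pi/5))]
      = (1/5)[(1) + (1) + (1) + (1) + (1)] = 5/5 = 1
  <chi_0*chi_1, chi_2> = (1/5)[1*(1)*conj(1) + 1*(exp(2*I*pi/5))*conj(exp(4*I*pi/5)) + 1*(exp(4*I*pi/5))*conj(exp(-2*I*pi/5)) + 1*(exp(-4*I*pi/5))*conj(exp(2*I*pi/5)) + 1*(exp(-2*I*pi/5))*conj(exp(-4*I*pi/5))]
      = (1/5)[(1) + (exp(-2*I*pi/5)) + (exp(-4*I*pi/5)) + (exp(4*I*pi/5)) + (exp(2*I*pi/5))] = 0/5 = 0
  <chi_0*chi_1, chi_3> = (1/5)[1*(1)*conj(1) + 1*(exp(2*I*pi/5))*conj(exp(-4*I*pi/5)) + 1*(exp(4*I*pi/5))*conj(exp(2*I*pi/5)) + 1*(exp(-4*I*pi/5))*conj(exp(-2*I*pi/5)) + 1*(exp(-2*I*pi/5))*conj(exp(4*I*pi/5))]
      = (1/5)[(1) + (exp(-4*I*pi/5)) + (exp(2*I*pi/5)) + (exp(-2*I*pi/5)) + (exp(4*I*pi/5))] = 0/5 = 0
  <chi_0*chi_1, chi_4> = (1/5)[1*(1)*conj(1) + 1*(exp(2*I*pi/5))*conj(exp(-2*I*pi/5)) + 1*(exp(4*I*pi/5))*conj(exp(-4*I*pi/5)) + 1*(exp(-4*I*pi/5))*conj(exp(4*I*pi/5)) + 1*(exp(-2*I*pi/5))*conj(exp(2*I*pi/5))]
      = (1/5)[(1) + (exp(4*I*pi/5)) + (exp(-2*I*pi/5)) + (exp(2*I*pi/5)) + (exp(-4*I*pi/5))] = 0/5 = 0
(Exp terms are combined using exp(i*s)*conj(exp(i*t)) = exp(i*(s-t)), and sums of them are collapsed using the identity that for every m > 1 the m distinct m-th roots of unity sum to 0, e.g. 1 + exp(2*I*pi/3) + exp(-2*I*pi/3) = 0.)
Hence the multiplicities are chi_1: 1. Dimension check: dim(chi_0)*dim(chi_1) = 1*1 = 1 and sum (mult * dim) = 1*1 = 1.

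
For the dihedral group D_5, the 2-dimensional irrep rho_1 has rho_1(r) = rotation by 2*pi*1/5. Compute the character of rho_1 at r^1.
chi_{rho_1}(r^1) = 2*cos(2*pi*1*1/5) = -1/2 + sqrt(5)/2

Proof sketch: rho_1(r^1) is rotation by angle 2*pi*1*1/5, whose trace is 2*cos(2*pi*1*1/5) = -1/2 + sqrt(5)/2.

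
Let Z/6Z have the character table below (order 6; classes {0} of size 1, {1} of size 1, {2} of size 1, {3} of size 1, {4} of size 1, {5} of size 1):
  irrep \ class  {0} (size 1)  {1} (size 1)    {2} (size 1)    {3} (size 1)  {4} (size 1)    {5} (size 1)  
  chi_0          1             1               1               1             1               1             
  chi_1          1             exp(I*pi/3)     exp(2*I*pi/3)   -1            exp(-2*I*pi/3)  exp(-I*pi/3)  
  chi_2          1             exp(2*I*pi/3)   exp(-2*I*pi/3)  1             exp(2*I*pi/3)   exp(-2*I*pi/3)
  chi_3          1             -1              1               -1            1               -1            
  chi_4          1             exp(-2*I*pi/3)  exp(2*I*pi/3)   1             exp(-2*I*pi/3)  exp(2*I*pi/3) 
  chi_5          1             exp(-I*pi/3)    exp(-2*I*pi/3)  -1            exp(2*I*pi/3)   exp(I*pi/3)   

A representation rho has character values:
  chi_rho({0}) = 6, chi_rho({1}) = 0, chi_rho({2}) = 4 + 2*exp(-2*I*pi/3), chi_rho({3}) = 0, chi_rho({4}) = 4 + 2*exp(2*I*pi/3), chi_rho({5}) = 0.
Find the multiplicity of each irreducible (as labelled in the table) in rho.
Multiplicities: chi_0: 2, chi_1: 0, chi_2: 1, chi_3: 2, chi_4: 0, chi_5: 1.

Argument: Use <chi_rho, chi> = (1/|G|) sum_C |C| * chi_rho(C) * conj(chi(C)) with |G| = 6 for each irreducible chi in the table:
  <chi_rho, chi_0> = (1/6)[1*(6)*conj(1) + 1*(0)*conj(1) + 1*(4 + 2*exp(-2*I*pi/3))*conj(1) + 1*(0)*conj(1) + 1*(4 + 2*exp(2*I*pi/3))*conj(1) + 1*(0)*conj(1)]
      = (1/6)[(6) + (0) + (4 + 2*exp(-2*I*pi/3)) + (0) + (4 + 2*exp(2*I*pi/3)) + (0)] = 12/6 = 2
  <chi_rho, chi_1> = (1/6)[1*(6)*conj(1) + 1*(0)*conj(exp(I*pi/3)) + 1*(4 + 2*exp(-2*I*pi/3))*conj(exp(2*I*pi/3)) + 1*(0)*conj(-1) + 1*(4 + 2*exp(2*I*pi/3))*conj(exp(-2*I*pi/3)) + 1*(0)*conj(exp(-I*pi/3))]
      = (1/6)[(6) + (0) + (4*exp(-2*I*pi/3) + 2*exp(2*I*pi/3)) + (0) + (2*exp(-2*I*pi/3) + 4*exp(2*I*pi/3)) + (0)] = 0/6 = 0
  <chi_rho, chi_2> = (1/6)[1*(6)*conj(1) + 1*(0)*conj(exp(2*I*pi/3)) + 1*(4 + 2*exp(-2*I*pi/3))*conj(exp(-2*I*pi/3)) + 1*(0)*conj(1) + 1*(4 + 2*exp(2*I*pi/3))*conj(exp(2*I*pi/3)) + 1*(0)*conj(exp(-2*I*pi/3))]
      = (1/6)[(6) + (0) + (2 + 4*exp(2*I*pi/3)) + (0) + (2 + 4*exp(-2*I*pi/3)) + (0)] = 6/6 = 1
  <chi_rho, chi_3> = (1/6)[1*(6)*conj(1) + 1*(0)*conj(-1) + 1*(4 + 2*exp(-2*I*pi/3))*conj(1) + 1*(0)*conj(-1) + 1*(4 + 2*exp(2*I*pi/3))*conj(1) + 1*(0)*conj(-1)]
      = (1/6)[(6) + (0) + (4 + 2*exp(-2*I*pi/3)) + (0) + (4 + 2*exp(2*I*pi/3)) + (0)] = 12/6 = 2
  <chi_rho, chi_4> = (1/6)[1*(6)*conj(1) + 1*(0)*conj(exp(-2*I*pi/3)) + 1*(4 + 2*exp(-2*I*pi/3))*conj(exp(2*I*pi/3)) + 1*(0)*conj(1) + 1*(4 + 2*exp(2*I*pi/3))*conj(exp(-2*I*pi/3)) + 1*(0)*conj(exp(2*I*pi/3))]
      = (1/6)[(6) + (0) + (4*exp(-2*I*pi/3) + 2*exp(2*I*pi/3)) + (0) + (2*exp(-2*I*pi/3) + 4*exp(2*I*pi/3)) + (0)] = 0/6 = 0
  <chi_rho, chi_5> = (1/6)[1*(6)*conj(1) + 1*(0)*conj(exp(-I*pi/3)) + 1*(4 + 2*exp(-2*I*pi/3))*conj(exp(-2*I*pi/3)) + 1*(0)*conj(-1) + 1*(4 + 2*exp(2*I*pi/3))*conj(exp(2*I*pi/3)) + 1*(0)*conj(exp(I*pi/3))]
      = (1/6)[(6) + (0) + (2 + 4*exp(2*I*pi/3)) + (0) + (2 + 4*exp(-2*I*pi/3)) + (0)] = 6/6 = 1
(Exp terms are combined using exp(i*s)*conj(exp(i*t)) = exp(i*(s-t)), and sums of them are collapsed using the identity that for every m > 1 the m distinct m-th roots of unity sum to 0, e.g. 1 + exp(2*I*pi/3) + exp(-2*I*pi/3) = 0.)
Dimension check: dim(rho) = sum (mult * dim) = 2*1 + 0*1 + 1*1 + 2*1 + 0*1 + 1*1 = 6 = chi_rho(e) = 6.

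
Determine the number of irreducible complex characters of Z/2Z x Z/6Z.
12

Argument: The number of irreducible complex representations of a finite group equals its number of conjugacy classes. Z/2Z x Z/6Z is abelian of order 12, so every element is its own conjugacy class: 12 classes, so Z/2Z x Z/6Z (order 12) has exactly 12 irreducible complex representations.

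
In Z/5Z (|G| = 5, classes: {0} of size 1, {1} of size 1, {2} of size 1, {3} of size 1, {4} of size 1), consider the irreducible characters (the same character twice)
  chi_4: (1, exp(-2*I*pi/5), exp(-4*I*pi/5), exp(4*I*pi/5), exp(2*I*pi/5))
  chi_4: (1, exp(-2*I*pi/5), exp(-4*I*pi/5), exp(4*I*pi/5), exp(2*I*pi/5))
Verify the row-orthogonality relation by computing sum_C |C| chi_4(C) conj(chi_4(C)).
Sum = 5 = |G| = 5; so <chi_4, chi_4> = 1 (norm-1 confirms irreducibility).

Compute term by term over conjugacy classes (|C| * chi_4(C) * conj(chi_4(C))):
  1*(1)*conj(1) + 1*(exp(-2*I*pi/5))*conj(exp(-2*I*pi/5)) + 1*(exp(-4*I*pi/5))*conj(exp(-4*I*pi/5)) + 1*(exp(4*I*pi/5))*conj(exp(4*I*pi/5)) + 1*(exp(2*I*pi/5))*conj(exp(2*I*pi/5))
  = (1) + (1) + (1) + (1) + (1)
  = 5.
(Exp terms are combined using exp(i*s)*conj(exp(i*t)) = exp(i*(s-t)), and sums of them are collapsed using the identity that for every m > 1 the m distinct m-th roots of unity sum to 0, e.g. 1 + exp(2*I*pi/3) + exp(-2*I*pi/3) = 0.)
Dividing by |G| = 5 gives 5/5 = 1, matching the row-orthogonality relation <chi_4, chi_4> = [chi_4 = chi_4].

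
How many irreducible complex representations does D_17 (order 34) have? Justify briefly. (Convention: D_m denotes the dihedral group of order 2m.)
10

Why: The number of irreducible complex representations of a finite group equals its number of conjugacy classes. D_17 has 10 conjugacy classes ((n+3)/2 for n odd), so D_17 (order 34) has exactly 10 irreducible complex representations.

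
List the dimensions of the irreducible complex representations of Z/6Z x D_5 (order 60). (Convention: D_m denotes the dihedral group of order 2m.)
Dimensions: 1, 1, 1, 1, 1, 1, 1, 1, 1, 1, 1, 1, 2, 2, 2, 2, 2, 2, 2, 2, 2, 2, 2, 2

Reasoning: There are 24 irreducibles (= number of conjugacy classes). Their dimensions d_i satisfy sum d_i^2 = |G| = 60: 1 + 1 + 1 + 1 + 1 + 1 + 1 + 1 + 1 + 1 + 1 + 1 + 4 + 4 + 4 + 4 + 4 + 4 + 4 + 4 + 4 + 4 + 4 + 4 = 60. (For the product with Z/6Z: each of the 6 1-dim characters of Z/6Z tensors with each irrep of D_5, giving 6 copies of each D_5-dimension.)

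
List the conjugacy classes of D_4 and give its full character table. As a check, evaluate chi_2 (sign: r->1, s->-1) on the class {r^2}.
Conjugacy classes: {e} of size 1, {r^2} of size 1, {r^1, r^3} of size 2, {s, sr^2, ...} of size 2, {sr, sr^3, ...} of size 2.
Character table:
  irrep \ class              {e} (size 1)  {r^2} (size 1)  {r^1, r^3} (size 2)  {s, sr^2, ...} (size 2)  {sr, sr^3, ...} (size 2)
  chi_1 (triv)               1             1               1                    1                        1                       
  chi_2 (sign: r->1, s->-1)  1             1               1                    -1                       -1                      
  chi_3 (r->-1, s->1)        1             1               -1                   1                        -1                      
  chi_4 (r->-1, s->-1)       1             1               -1                   -1                       1                       
  chi_5 (2d, j=1)            2             -2              0                    0                        0                       

Spot check: chi_2 (sign: r->1, s->-1) on {r^2} = 1.

Justification: D_4 has order 2*4 = 8 with 5 conjugacy classes, hence 5 irreducibles. Sum of squared dims 1 + 1 + 1 + 1 + 4 = 8 = |G|. Linear characters come from the abelianisation; the 2-dimensional irreps have character r^k -> 2*cos(2*pi*j*k/4), reflections -> 0.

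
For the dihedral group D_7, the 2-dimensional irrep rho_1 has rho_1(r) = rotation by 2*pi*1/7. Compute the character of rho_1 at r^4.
chi_{rho_1}(r^4) = 2*cos(2*pi*1*4/7) = -2*cos(pi/7)

Solution. rho_1(r^4) is rotation by angle 2*pi*1*4/7, whose trace is 2*cos(2*pi*1*4/7) = -2*cos(pi/7).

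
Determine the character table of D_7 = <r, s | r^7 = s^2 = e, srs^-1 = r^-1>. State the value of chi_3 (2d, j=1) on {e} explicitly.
Conjugacy classes: {e} of size 1, {r^1, r^6} of size 2, {r^2, r^5} of size 2, {r^3, r^4} of size 2, {s, sr, ..., sr^6} of size 7.
Character table:
  irrep \ class              {e} (size 1)  {r^1, r^6} (size 2)  {r^2, r^5} (size 2)  {r^3, r^4} (size 2)  {s, sr, ..., sr^6} (size 7)
  chi_1 (triv)               1             1                    1                    1                    1                          
  chi_2 (sign: r->1, s->-1)  1             1                    1                    1                    -1                         
  chi_3 (2d, j=1)            2             2*cos(2*pi/7)        -2*cos(3*pi/7)       -2*cos(pi/7)         0                          
  chi_4 (2d, j=2)            2             -2*cos(3*pi/7)       -2*cos(pi/7)         2*cos(2*pi/7)        0                          
  chi_5 (2d, j=3)            2             -2*cos(pi/7)         2*cos(2*pi/7)        -2*cos(3*pi/7)       0                          

Spot check: chi_3 (2d, j=1) on {e} = 2.

Reasoning: D_7 has order 2*7 = 14 with 5 conjugacy classes, hence 5 irreducibles. Sum of squared dims 1 + 1 + 4 + 4 + 4 = 14 = |G|. Linear characters come from the abelianisation; the 2-dimensional irreps have character r^k -> 2*cos(2*pi*j*k/7), reflections -> 0.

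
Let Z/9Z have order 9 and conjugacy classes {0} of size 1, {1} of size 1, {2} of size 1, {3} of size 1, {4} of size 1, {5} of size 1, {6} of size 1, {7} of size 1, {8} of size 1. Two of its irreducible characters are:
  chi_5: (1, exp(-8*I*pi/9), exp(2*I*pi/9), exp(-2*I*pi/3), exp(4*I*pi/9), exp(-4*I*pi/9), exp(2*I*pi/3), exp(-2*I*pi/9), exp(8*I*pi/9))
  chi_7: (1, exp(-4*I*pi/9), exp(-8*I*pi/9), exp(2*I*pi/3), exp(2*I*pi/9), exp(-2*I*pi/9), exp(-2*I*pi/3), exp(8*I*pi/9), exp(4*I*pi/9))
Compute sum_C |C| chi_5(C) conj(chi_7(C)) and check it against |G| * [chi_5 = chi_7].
Sum = 0; so <chi_5, chi_7> = 0 (distinct irreducibles are orthogonal).

Reasoning: Compute term by term over conjugacy classes (|C| * chi_5(C) * conj(chi_7(C))):
  1*(1)*conj(1) + 1*(exp(-8*I*pi/9))*conj(exp(-4*I*pi/9)) + 1*(exp(2*I*pi/9))*conj(exp(-8*I*pi/9)) + 1*(exp(-2*I*pi/3))*conj(exp(2*I*pi/3)) + 1*(exp(4*I*pi/9))*conj(exp(2*I*pi/9)) + 1*(exp(-4*I*pi/9))*conj(exp(-2*I*pi/9)) + 1*(exp(2*I*pi/3))*conj(exp(-2*I*pi/3)) + 1*(exp(-2*I*pi/9))*conj(exp(8*I*pi/9)) + 1*(exp(8*I*pi/9))*conj(exp(4*I*pi/9))
  = (1) + (exp(-4*I*pi/9)) + (exp(-8*I*pi/9)) + (exp(2*I*pi/3)) + (exp(2*I*pi/9)) + (exp(-2*I*pi/9)) + (exp(-2*I*pi/3)) + (exp(8*I*pi/9)) + (exp(4*I*pi/9))
  = 0.
(Exp terms are combined using exp(i*s)*conj(exp(i*t)) = exp(i*(s-t)), and sums of them are collapsed using the identity that for every m > 1 the m distinct m-th roots of unity sum to 0, e.g. 1 + exp(2*I*pi/3) + exp(-2*I*pi/3) = 0.)
Dividing by |G| = 9 gives 0/9 = 0, matching the row-orthogonality relation <chi_5, chi_7> = [chi_5 = chi_7].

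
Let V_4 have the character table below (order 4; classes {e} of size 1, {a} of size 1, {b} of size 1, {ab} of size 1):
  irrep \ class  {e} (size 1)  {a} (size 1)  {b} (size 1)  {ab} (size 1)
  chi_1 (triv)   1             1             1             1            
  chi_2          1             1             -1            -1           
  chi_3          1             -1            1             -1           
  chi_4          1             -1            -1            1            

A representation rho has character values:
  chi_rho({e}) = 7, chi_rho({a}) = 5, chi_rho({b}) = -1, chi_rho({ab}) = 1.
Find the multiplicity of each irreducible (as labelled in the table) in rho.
Multiplicities: chi_1: 3, chi_2: 3, chi_3: 0, chi_4: 1.

Proof sketch: Use <chi_rho, chi> = (1/|G|) sum_C |C| * chi_rho(C) * conj(chi(C)) with |G| = 4 for each irreducible chi in the table:
  <chi_rho, chi_1> = (1/4)[1*(7)*conj(1) + 1*(5)*conj(1) + 1*(-1)*conj(1) + 1*(1)*conj(1)]
      = (1/4)[(7) + (5) + (-1) + (1)] = 12/4 = 3
  <chi_rho, chi_2> = (1/4)[1*(7)*conj(1) + 1*(5)*conj(1) + 1*(-1)*conj(-1) + 1*(1)*conj(-1)]
      = (1/4)[(7) + (5) + (1) + (-1)] = 12/4 = 3
  <chi_rho, chi_3> = (1/4)[1*(7)*conj(1) + 1*(5)*conj(-1) + 1*(-1)*conj(1) + 1*(1)*conj(-1)]
      = (1/4)[(7) + (-5) + (-1) + (-1)] = 0/4 = 0
  <chi_rho, chi_4> = (1/4)[1*(7)*conj(1) + 1*(5)*conj(-1) + 1*(-1)*conj(-1) + 1*(1)*conj(1)]
      = (1/4)[(7) + (-5) + (1) + (1)] = 4/4 = 1
Dimension check: dim(rho) = sum (mult * dim) = 3*1 + 3*1 + 0*1 + 1*1 = 7 = chi_rho(e) = 7.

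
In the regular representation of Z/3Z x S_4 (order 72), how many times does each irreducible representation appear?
Each irreducible V_i of dimension d_i appears with multiplicity d_i, i.e. rho_reg = (direct sum over all irreducibles V_i) d_i V_i. The irreducible dimensions for Z/3Z x S_4 are 1, 1, 1, 1, 1, 1, 2, 2, 2, 3, 3, 3, 3, 3, 3: 6 irreducibles of dimension 1, each with multiplicity 1; 3 irreducibles of dimension 2, each with multiplicity 2; 6 irreducibles of dimension 3, each with multiplicity 3. Total dimension 6*1*1 + 3*2*2 + 6*3*3 = 72 = |G|.

Justification: General theorem: in the regular representation of a finite group G, each irreducible appears with multiplicity equal to its dimension. Check: dim(rho_reg) = sum d_i^2 = 1 + 1 + 1 + 1 + 1 + 1 + 4 + 4 + 4 + 9 + 9 + 9 + 9 + 9 + 9 = 72 = |G|.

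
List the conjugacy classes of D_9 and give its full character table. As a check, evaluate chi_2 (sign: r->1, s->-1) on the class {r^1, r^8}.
Conjugacy classes: {e} of size 1, {r^1, r^8} of size 2, {r^2, r^7} of size 2, {r^3, r^6} of size 2, {r^4, r^5} of size 2, {s, sr, ..., sr^8} of size 9.
Character table:
  irrep \ class              {e} (size 1)  {r^1, r^8} (size 2)  {r^2, r^7} (size 2)  {r^3, r^6} (size 2)  {r^4, r^5} (size 2)  {s, sr, ..., sr^8} (size 9)
  chi_1 (triv)               1             1                    1                    1                    1                    1                          
  chi_2 (sign: r->1, s->-1)  1             1                    1                    1                    1                    -1                         
  chi_3 (2d, j=1)            2             2*cos(2*pi/9)        2*cos(4*pi/9)        -1                   -2*cos(pi/9)         0                          
  chi_4 (2d, j=2)            2             2*cos(4*pi/9)        -2*cos(pi/9)         -1                   2*cos(2*pi/9)        0                          
  chi_5 (2d, j=3)            2             -1                   -1                   2                    -1                   0                          
  chi_6 (2d, j=4)            2             -2*cos(pi/9)         2*cos(2*pi/9)        -1                   2*cos(4*pi/9)        0                          

Spot check: chi_2 (sign: r->1, s->-1) on {r^1, r^8} = 1.

Argument: D_9 has order 2*9 = 18 with 6 conjugacy classes, hence 6 irreducibles. Sum of squared dims 1 + 1 + 4 + 4 + 4 + 4 = 18 = |G|. Linear characters come from the abelianisation; the 2-dimensional irreps have character r^k -> 2*cos(2*pi*j*k/9), reflections -> 0.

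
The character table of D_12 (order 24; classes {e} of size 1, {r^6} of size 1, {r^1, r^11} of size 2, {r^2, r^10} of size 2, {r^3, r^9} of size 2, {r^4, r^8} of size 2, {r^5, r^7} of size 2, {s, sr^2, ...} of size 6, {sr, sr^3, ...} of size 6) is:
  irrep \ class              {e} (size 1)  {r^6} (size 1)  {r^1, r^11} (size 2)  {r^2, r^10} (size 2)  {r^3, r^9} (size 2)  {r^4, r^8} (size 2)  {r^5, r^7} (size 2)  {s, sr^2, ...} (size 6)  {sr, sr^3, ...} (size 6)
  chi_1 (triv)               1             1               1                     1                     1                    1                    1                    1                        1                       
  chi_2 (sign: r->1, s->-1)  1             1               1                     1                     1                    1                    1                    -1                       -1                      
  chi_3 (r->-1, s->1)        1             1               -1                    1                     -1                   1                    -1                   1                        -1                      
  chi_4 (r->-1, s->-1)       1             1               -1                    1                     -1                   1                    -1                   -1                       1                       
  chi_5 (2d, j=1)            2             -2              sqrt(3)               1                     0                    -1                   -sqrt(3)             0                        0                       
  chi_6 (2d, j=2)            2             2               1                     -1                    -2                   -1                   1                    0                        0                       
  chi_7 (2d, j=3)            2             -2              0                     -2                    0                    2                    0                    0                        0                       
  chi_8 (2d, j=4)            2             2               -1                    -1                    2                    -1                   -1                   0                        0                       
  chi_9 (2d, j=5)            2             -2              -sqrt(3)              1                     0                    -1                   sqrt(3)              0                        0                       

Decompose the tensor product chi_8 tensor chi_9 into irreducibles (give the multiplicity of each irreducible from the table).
chi_8 tensor chi_9 = chi_5 + chi_7 (all other irreducibles have multiplicity 0).

Justification: The character of a tensor product is the pointwise product (chi_8 * chi_9)(C) = chi_8(C) * chi_9(C):
  {e}: (2)*(2), {r^6}: (2)*(-2), {r^1, r^11}: (-1)*(-sqrt(3)), {r^2, r^10}: (-1)*(1), {r^3, r^9}: (2)*(0), {r^4, r^8}: (-1)*(-1), {r^5, r^7}: (-1)*(sqrt(3)), {s, sr^2, ...}: (0)*(0), {sr, sr^3, ...}: (0)*(0)
so (chi_8 * chi_9) takes values
  {e} -> 4, {r^6} -> -4, {r^1, r^11} -> sqrt(3), {r^2, r^10} -> -1, {r^3, r^9} -> 0, {r^4, r^8} -> 1, {r^5, r^7} -> -sqrt(3), {s, sr^2, ...} -> 0, {sr, sr^3, ...} -> 0.
Now take the inner product of this character with each irreducible chi from the table, <chi_8*chi_9, chi> = (1/24) sum_C |C| (chi_8*chi_9)(C) conj(chi(C)):
  <chi_8*chi_9, chi_1> = (1/24)[1*(4)*conj(1) + 1*(-4)*conj(1) + 2*(sqrt(3))*conj(1) + 2*(-1)*conj(1) + 2*(0)*conj(1) + 2*(1)*conj(1) + 2*(-sqrt(3))*conj(1) + 6*(0)*conj(1) + 6*(0)*conj(1)]
      = (1/24)[(4) + (-4) + (2*sqrt(3)) + (-2) + (0) + (2) + (-2*sqrt(3)) + (0) + (0)] = 0/24 = 0
  <chi_8*chi_9, chi_2> = (1/24)[1*(4)*conj(1) + 1*(-4)*conj(1) + 2*(sqrt(3))*conj(1) + 2*(-1)*conj(1) + 2*(0)*conj(1) + 2*(1)*conj(1) + 2*(-sqrt(3))*conj(1) + 6*(0)*conj(-1) + 6*(0)*conj(-1)]
      = (1/24)[(4) + (-4) + (2*sqrt(3)) + (-2) + (0) + (2) + (-2*sqrt(3)) + (0) + (0)] = 0/24 = 0
  <chi_8*chi_9, chi_3> = (1/24)[1*(4)*conj(1) + 1*(-4)*conj(1) + 2*(sqrt(3))*conj(-1) + 2*(-1)*conj(1) + 2*(0)*conj(-1) + 2*(1)*conj(1) + 2*(-sqrt(3))*conj(-1) + 6*(0)*conj(1) + 6*(0)*conj(-1)]
      = (1/24)[(4) + (-4) + (-2*sqrt(3)) + (-2) + (0) + (2) + (2*sqrt(3)) + (0) + (0)] = 0/24 = 0
  <chi_8*chi_9, chi_4> = (1/24)[1*(4)*conj(1) + 1*(-4)*conj(1) + 2*(sqrt(3))*conj(-1) + 2*(-1)*conj(1) + 2*(0)*conj(-1) + 2*(1)*conj(1) + 2*(-sqrt(3))*conj(-1) + 6*(0)*conj(-1) + 6*(0)*conj(1)]
      = (1/24)[(4) + (-4) + (-2*sqrt(3)) + (-2) + (0) + (2) + (2*sqrt(3)) + (0) + (0)] = 0/24 = 0
  <chi_8*chi_9, chi_5> = (1/24)[1*(4)*conj(2) + 1*(-4)*conj(-2) + 2*(sqrt(3))*conj(sqrt(3)) + 2*(-1)*conj(1) + 2*(0)*conj(0) + 2*(1)*conj(-1) + 2*(-sqrt(3))*conj(-sqrt(3)) + 6*(0)*conj(0) + 6*(0)*conj(0)]
      = (1/24)[(8) + (8) + (6) + (-2) + (0) + (-2) + (6) + (0) + (0)] = 24/24 = 1
  <chi_8*chi_9, chi_6> = (1/24)[1*(4)*conj(2) + 1*(-4)*conj(2) + 2*(sqrt(3))*conj(1) + 2*(-1)*conj(-1) + 2*(0)*conj(-2) + 2*(1)*conj(-1) + 2*(-sqrt(3))*conj(1) + 6*(0)*conj(0) + 6*(0)*conj(0)]
      = (1/24)[(8) + (-8) + (2*sqrt(3)) + (2) + (0) + (-2) + (-2*sqrt(3)) + (0) + (0)] = 0/24 = 0
  <chi_8*chi_9, chi_7> = (1/24)[1*(4)*conj(2) + 1*(-4)*conj(-2) + 2*(sqrt(3))*conj(0) + 2*(-1)*conj(-2) + 2*(0)*conj(0) + 2*(1)*conj(2) + 2*(-sqrt(3))*conj(0) + 6*(0)*conj(0) + 6*(0)*conj(0)]
      = (1/24)[(8) + (8) + (0) + (4) + (0) + (4) + (0) + (0) + (0)] = 24/24 = 1
  <chi_8*chi_9, chi_8> = (1/24)[1*(4)*conj(2) + 1*(-4)*conj(2) + 2*(sqrt(3))*conj(-1) + 2*(-1)*conj(-1) + 2*(0)*conj(2) + 2*(1)*conj(-1) + 2*(-sqrt(3))*conj(-1) + 6*(0)*conj(0) + 6*(0)*conj(0)]
      = (1/24)[(8) + (-8) + (-2*sqrt(3)) + (2) + (0) + (-2) + (2*sqrt(3)) + (0) + (0)] = 0/24 = 0
  <chi_8*chi_9, chi_9> = (1/24)[1*(4)*conj(2) + 1*(-4)*conj(-2) + 2*(sqrt(3))*conj(-sqrt(3)) + 2*(-1)*conj(1) + 2*(0)*conj(0) + 2*(1)*conj(-1) + 2*(-sqrt(3))*conj(sqrt(3)) + 6*(0)*conj(0) + 6*(0)*conj(0)]
      = (1/24)[(8) + (8) + (-6) + (-2) + (0) + (-2) + (-6) + (0) + (0)] = 0/24 = 0
Hence the multiplicities are chi_5: 1, chi_7: 1. Dimension check: dim(chi_8)*dim(chi_9) = 2*2 = 4 and sum (mult * dim) = 1*2 + 1*2 = 4.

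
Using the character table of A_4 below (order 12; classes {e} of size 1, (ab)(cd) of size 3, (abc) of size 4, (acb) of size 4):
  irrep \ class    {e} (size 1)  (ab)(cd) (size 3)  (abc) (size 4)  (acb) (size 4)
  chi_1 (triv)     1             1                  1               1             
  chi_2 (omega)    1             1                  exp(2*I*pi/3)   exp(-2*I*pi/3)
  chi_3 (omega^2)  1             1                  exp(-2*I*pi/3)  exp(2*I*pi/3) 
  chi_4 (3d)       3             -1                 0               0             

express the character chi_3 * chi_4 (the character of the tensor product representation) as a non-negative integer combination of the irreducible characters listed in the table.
chi_3 tensor chi_4 = chi_4 (all other irreducibles have multiplicity 0).

Working: The character of a tensor product is the pointwise product (chi_3 * chi_4)(C) = chi_3(C) * chi_4(C):
  {e}: (1)*(3), (ab)(cd): (1)*(-1), (abc): (exp(-2*I*pi/3))*(0), (acb): (exp(2*I*pi/3))*(0)
so (chi_3 * chi_4) takes values
  {e} -> 3, (ab)(cd) -> -1, (abc) -> 0, (acb) -> 0.
Now take the inner product of this character with each irreducible chi from the table, <chi_3*chi_4, chi> = (1/12) sum_C |C| (chi_3*chi_4)(C) conj(chi(C)):
  <chi_3*chi_4, chi_1> = (1/12)[1*(3)*conj(1) + 3*(-1)*conj(1) + 4*(0)*conj(1) + 4*(0)*conj(1)]
      = (1/12)[(3) + (-3) + (0) + (0)] = 0/12 = 0
  <chi_3*chi_4, chi_2> = (1/12)[1*(3)*conj(1) + 3*(-1)*conj(1) + 4*(0)*conj(exp(2*I*pi/3)) + 4*(0)*conj(exp(-2*I*pi/3))]
      = (1/12)[(3) + (-3) + (0) + (0)] = 0/12 = 0
  <chi_3*chi_4, chi_3> = (1/12)[1*(3)*conj(1) + 3*(-1)*conj(1) + 4*(0)*conj(exp(-2*I*pi/3)) + 4*(0)*conj(exp(2*I*pi/3))]
      = (1/12)[(3) + (-3) + (0) + (0)] = 0/12 = 0
  <chi_3*chi_4, chi_4> = (1/12)[1*(3)*conj(3) + 3*(-1)*conj(-1) + 4*(0)*conj(0) + 4*(0)*conj(0)]
      = (1/12)[(9) + (3) + (0) + (0)] = 12/12 = 1
(Exp terms are combined using exp(i*s)*conj(exp(i*t)) = exp(i*(s-t)), and sums of them are collapsed using the identity that for every m > 1 the m distinct m-th roots of unity sum to 0, e.g. 1 + exp(2*I*pi/3) + exp(-2*I*pi/3) = 0.)
Hence the multiplicities are chi_4: 1. Dimension check: dim(chi_3)*dim(chi_4) = 1*3 = 3 and sum (mult * dim) = 1*3 = 3.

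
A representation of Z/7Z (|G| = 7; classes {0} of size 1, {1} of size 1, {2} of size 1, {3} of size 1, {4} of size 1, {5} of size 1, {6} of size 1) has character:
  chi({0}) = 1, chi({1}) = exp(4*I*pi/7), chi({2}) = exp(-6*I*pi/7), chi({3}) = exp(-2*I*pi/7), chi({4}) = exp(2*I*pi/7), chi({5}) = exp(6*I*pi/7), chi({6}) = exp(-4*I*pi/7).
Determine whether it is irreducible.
Irreducible: <chi, chi> = 1.

Derivation: <chi, chi> = (1/|G|) sum_C |C| * |chi(C)|^2 = (1/7)[1*|1|^2 + 1*|exp(4*I*pi/7)|^2 + 1*|exp(-6*I*pi/7)|^2 + 1*|exp(-2*I*pi/7)|^2 + 1*|exp(2*I*pi/7)|^2 + 1*|exp(6*I*pi/7)|^2 + 1*|exp(-4*I*pi/7)|^2]
  = (1/7)[(1) + (1) + (1) + (1) + (1) + (1) + (1)] = 7/7 = 1.
(Exp terms are combined using exp(i*s)*conj(exp(i*t)) = exp(i*(s-t)), and sums of them are collapsed using the identity that for every m > 1 the m distinct m-th roots of unity sum to 0, e.g. 1 + exp(2*I*pi/3) + exp(-2*I*pi/3) = 0.)
A character is irreducible iff <chi, chi> = 1, so this representation is irreducible.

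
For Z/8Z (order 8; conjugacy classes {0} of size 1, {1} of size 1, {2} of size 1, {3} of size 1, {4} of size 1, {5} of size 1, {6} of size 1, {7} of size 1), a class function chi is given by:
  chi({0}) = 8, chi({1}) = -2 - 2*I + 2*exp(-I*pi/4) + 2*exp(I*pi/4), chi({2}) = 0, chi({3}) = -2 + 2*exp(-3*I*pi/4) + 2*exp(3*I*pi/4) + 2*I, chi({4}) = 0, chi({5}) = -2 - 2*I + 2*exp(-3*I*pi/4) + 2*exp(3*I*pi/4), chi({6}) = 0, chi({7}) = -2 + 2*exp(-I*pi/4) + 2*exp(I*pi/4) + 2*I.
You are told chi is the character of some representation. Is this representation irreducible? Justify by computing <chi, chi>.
Not irreducible (reducible): <chi, chi> = 16 > 1.

Details: <chi, chi> = (1/|G|) sum_C |C| * |chi(C)|^2 = (1/8)[1*|8|^2 + 1*|-2 - 2*I + 2*exp(-I*pi/4) + 2*exp(I*pi/4)|^2 + 1*|0|^2 + 1*|-2 + 2*exp(-3*I*pi/4) + 2*exp(3*I*pi/4) + 2*I|^2 + 1*|0|^2 + 1*|-2 - 2*I + 2*exp(-3*I*pi/4) + 2*exp(3*I*pi/4)|^2 + 1*|0|^2 + 1*|-2 + 2*exp(-I*pi/4) + 2*exp(I*pi/4) + 2*I|^2]
  = (1/8)[(64) + (16 - 8*exp(I*pi/4) - 8*exp(-I*pi/4)) + (0) + (16 - 8*exp(3*I*pi/4) - 8*exp(-3*I*pi/4)) + (0) + (16 - 8*exp(3*I*pi/4) - 8*exp(-3*I*pi/4)) + (0) + (16 - 8*exp(I*pi/4) - 8*exp(-I*pi/4))] = 128/8 = 16.
(Exp terms are combined using exp(i*s)*conj(exp(i*t)) = exp(i*(s-t)), and sums of them are collapsed using the identity that for every m > 1 the m distinct m-th roots of unity sum to 0, e.g. 1 + exp(2*I*pi/3) + exp(-2*I*pi/3) = 0.)
A character is irreducible iff <chi, chi> = 1, so this representation is reducible.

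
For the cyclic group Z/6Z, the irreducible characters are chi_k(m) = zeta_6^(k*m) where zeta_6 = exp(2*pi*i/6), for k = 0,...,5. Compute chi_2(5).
chi_2(5) = zeta_6^10 = exp(-2*I*pi/3)

Why: chi_2(5) = zeta_6^(2*5) = zeta_6^10. Since zeta_6^6 = 1, this equals zeta_6^4 = exp(2*pi*i*4/6) = exp(-2*I*pi/3).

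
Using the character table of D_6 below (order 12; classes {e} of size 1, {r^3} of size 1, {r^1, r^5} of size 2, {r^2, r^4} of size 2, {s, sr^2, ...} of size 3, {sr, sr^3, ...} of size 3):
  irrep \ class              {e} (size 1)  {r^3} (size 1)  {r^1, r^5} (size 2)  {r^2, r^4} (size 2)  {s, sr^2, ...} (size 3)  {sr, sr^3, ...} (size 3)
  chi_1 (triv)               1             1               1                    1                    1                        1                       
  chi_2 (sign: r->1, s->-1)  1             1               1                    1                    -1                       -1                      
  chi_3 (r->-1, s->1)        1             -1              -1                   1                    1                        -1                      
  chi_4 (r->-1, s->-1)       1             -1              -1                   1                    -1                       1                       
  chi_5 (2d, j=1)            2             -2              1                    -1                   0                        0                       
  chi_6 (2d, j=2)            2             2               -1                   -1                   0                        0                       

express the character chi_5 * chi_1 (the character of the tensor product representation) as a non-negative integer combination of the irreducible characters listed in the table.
chi_5 tensor chi_1 = chi_5 (all other irreducibles have multiplicity 0).

Justification: The character of a tensor product is the pointwise product (chi_5 * chi_1)(C) = chi_5(C) * chi_1(C):
  {e}: (2)*(1), {r^3}: (-2)*(1), {r^1, r^5}: (1)*(1), {r^2, r^4}: (-1)*(1), {s, sr^2, ...}: (0)*(1), {sr, sr^3, ...}: (0)*(1)
so (chi_5 * chi_1) takes values
  {e} -> 2, {r^3} -> -2, {r^1, r^5} -> 1, {r^2, r^4} -> -1, {s, sr^2, ...} -> 0, {sr, sr^3, ...} -> 0.
Now take the inner product of this character with each irreducible chi from the table, <chi_5*chi_1, chi> = (1/12) sum_C |C| (chi_5*chi_1)(C) conj(chi(C)):
  <chi_5*chi_1, chi_1> = (1/12)[1*(2)*conj(1) + 1*(-2)*conj(1) + 2*(1)*conj(1) + 2*(-1)*conj(1) + 3*(0)*conj(1) + 3*(0)*conj(1)]
      = (1/12)[(2) + (-2) + (2) + (-2) + (0) + (0)] = 0/12 = 0
  <chi_5*chi_1, chi_2> = (1/12)[1*(2)*conj(1) + 1*(-2)*conj(1) + 2*(1)*conj(1) + 2*(-1)*conj(1) + 3*(0)*conj(-1) + 3*(0)*conj(-1)]
      = (1/12)[(2) + (-2) + (2) + (-2) + (0) + (0)] = 0/12 = 0
  <chi_5*chi_1, chi_3> = (1/12)[1*(2)*conj(1) + 1*(-2)*conj(-1) + 2*(1)*conj(-1) + 2*(-1)*conj(1) + 3*(0)*conj(1) + 3*(0)*conj(-1)]
      = (1/12)[(2) + (2) + (-2) + (-2) + (0) + (0)] = 0/12 = 0
  <chi_5*chi_1, chi_4> = (1/12)[1*(2)*conj(1) + 1*(-2)*conj(-1) + 2*(1)*conj(-1) + 2*(-1)*conj(1) + 3*(0)*conj(-1) + 3*(0)*conj(1)]
      = (1/12)[(2) + (2) + (-2) + (-2) + (0) + (0)] = 0/12 = 0
  <chi_5*chi_1, chi_5> = (1/12)[1*(2)*conj(2) + 1*(-2)*conj(-2) + 2*(1)*conj(1) + 2*(-1)*conj(-1) + 3*(0)*conj(0) + 3*(0)*conj(0)]
      = (1/12)[(4) + (4) + (2) + (2) + (0) + (0)] = 12/12 = 1
  <chi_5*chi_1, chi_6> = (1/12)[1*(2)*conj(2) + 1*(-2)*conj(2) + 2*(1)*conj(-1) + 2*(-1)*conj(-1) + 3*(0)*conj(0) + 3*(0)*conj(0)]
      = (1/12)[(4) + (-4) + (-2) + (2) + (0) + (0)] = 0/12 = 0
Hence the multiplicities are chi_5: 1. Dimension check: dim(chi_5)*dim(chi_1) = 2*1 = 2 and sum (mult * dim) = 1*2 = 2.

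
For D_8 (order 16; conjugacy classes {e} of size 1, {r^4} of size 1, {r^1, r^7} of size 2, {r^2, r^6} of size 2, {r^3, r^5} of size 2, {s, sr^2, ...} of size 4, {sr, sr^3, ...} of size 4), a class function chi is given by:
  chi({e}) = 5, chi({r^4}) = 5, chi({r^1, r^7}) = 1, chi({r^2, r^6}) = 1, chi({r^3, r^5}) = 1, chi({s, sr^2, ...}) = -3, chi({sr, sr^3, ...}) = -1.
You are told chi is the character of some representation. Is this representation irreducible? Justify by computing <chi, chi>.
Not irreducible (reducible): <chi, chi> = 6 > 1.

Working: <chi, chi> = (1/|G|) sum_C |C| * |chi(C)|^2 = (1/16)[1*|5|^2 + 1*|5|^2 + 2*|1|^2 + 2*|1|^2 + 2*|1|^2 + 4*|-3|^2 + 4*|-1|^2]
  = (1/16)[(25) + (25) + (2) + (2) + (2) + (36) + (4)] = 96/16 = 6.
A character is irreducible iff <chi, chi> = 1, so this representation is reducible.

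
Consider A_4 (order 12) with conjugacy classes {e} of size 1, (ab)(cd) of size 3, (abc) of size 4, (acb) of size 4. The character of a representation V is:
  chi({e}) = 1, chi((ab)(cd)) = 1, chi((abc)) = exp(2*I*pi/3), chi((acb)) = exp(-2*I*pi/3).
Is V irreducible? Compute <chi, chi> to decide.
Irreducible: <chi, chi> = 1.

Working: <chi, chi> = (1/|G|) sum_C |C| * |chi(C)|^2 = (1/12)[1*|1|^2 + 3*|1|^2 + 4*|exp(2*I*pi/3)|^2 + 4*|exp(-2*I*pi/3)|^2]
  = (1/12)[(1) + (3) + (4) + (4)] = 12/12 = 1.
(Exp terms are combined using exp(i*s)*conj(exp(i*t)) = exp(i*(s-t)), and sums of them are collapsed using the identity that for every m > 1 the m distinct m-th roots of unity sum to 0, e.g. 1 + exp(2*I*pi/3) + exp(-2*I*pi/3) = 0.)
A character is irreducible iff <chi, chi> = 1, so this representation is irreducible.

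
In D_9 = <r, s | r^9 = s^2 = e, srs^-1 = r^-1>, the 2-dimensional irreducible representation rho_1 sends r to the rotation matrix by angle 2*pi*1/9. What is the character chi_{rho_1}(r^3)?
chi_{rho_1}(r^3) = 2*cos(2*pi*1*3/9) = -1

Details: rho_1(r^3) is rotation by angle 2*pi*1*3/9, whose trace is 2*cos(2*pi*1*3/9) = -1.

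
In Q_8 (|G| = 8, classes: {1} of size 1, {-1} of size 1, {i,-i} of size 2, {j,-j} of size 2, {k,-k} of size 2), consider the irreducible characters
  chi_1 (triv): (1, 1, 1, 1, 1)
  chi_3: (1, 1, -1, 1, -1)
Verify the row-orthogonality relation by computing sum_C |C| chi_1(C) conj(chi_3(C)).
Sum = 0; so <chi_1, chi_3> = 0 (distinct irreducibles are orthogonal).

Reasoning: Compute term by term over conjugacy classes (|C| * chi_1(C) * conj(chi_3(C))):
  1*(1)*conj(1) + 1*(1)*conj(1) + 2*(1)*conj(-1) + 2*(1)*conj(1) + 2*(1)*conj(-1)
  = (1) + (1) + (-2) + (2) + (-2)
  = 0.
Dividing by |G| = 8 gives 0/8 = 0, matching the row-orthogonality relation <chi_1, chi_3> = [chi_1 = chi_3].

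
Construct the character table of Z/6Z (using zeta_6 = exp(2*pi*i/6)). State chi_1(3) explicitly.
Character table of Z/6Z (irreps indexed chi_0,...,chi_5 with chi_k(m) = zeta_6^(k*m), zeta_6 = exp(2*pi*i/6)):
  irrep \ class  {0} (size 1)  {1} (size 1)    {2} (size 1)    {3} (size 1)  {4} (size 1)    {5} (size 1)  
  chi_0          1             1               1               1             1               1             
  chi_1          1             exp(I*pi/3)     exp(2*I*pi/3)   -1            exp(-2*I*pi/3)  exp(-I*pi/3)  
  chi_2          1             exp(2*I*pi/3)   exp(-2*I*pi/3)  1             exp(2*I*pi/3)   exp(-2*I*pi/3)
  chi_3          1             -1              1               -1            1               -1            
  chi_4          1             exp(-2*I*pi/3)  exp(2*I*pi/3)   1             exp(-2*I*pi/3)  exp(2*I*pi/3) 
  chi_5          1             exp(-I*pi/3)    exp(-2*I*pi/3)  -1            exp(2*I*pi/3)   exp(I*pi/3)   

Spot check: chi_1(3) = zeta_6^(1*3) = zeta_6^3 = -1.

Working: Z/6Z is abelian, so all 6 irreducible complex representations are 1-dimensional. They are given by chi_k(m) = zeta_6^(k*m) for k = 0,...,5. Row orthogonality: sum_m chi_k(m) conj(chi_l(m)) = 6 * [k = l].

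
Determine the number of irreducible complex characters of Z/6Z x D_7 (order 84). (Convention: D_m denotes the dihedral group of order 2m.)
30

Solution. The number of irreducible complex representations of a finite group equals its number of conjugacy classes. For a direct product, #classes(G x H) = #classes(G) * #classes(H). Z/6Z has 6 classes (abelian), D_7 has 5 classes, so 6 * 5 = 30, so Z/6Z x D_7 (order 84) has exactly 30 irreducible complex representations.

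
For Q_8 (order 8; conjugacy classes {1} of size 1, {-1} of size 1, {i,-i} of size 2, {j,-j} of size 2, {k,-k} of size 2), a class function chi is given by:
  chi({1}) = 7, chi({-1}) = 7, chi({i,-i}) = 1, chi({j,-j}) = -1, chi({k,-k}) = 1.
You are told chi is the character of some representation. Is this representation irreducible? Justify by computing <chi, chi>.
Not irreducible (reducible): <chi, chi> = 13 > 1.

Details: <chi, chi> = (1/|G|) sum_C |C| * |chi(C)|^2 = (1/8)[1*|7|^2 + 1*|7|^2 + 2*|1|^2 + 2*|-1|^2 + 2*|1|^2]
  = (1/8)[(49) + (49) + (2) + (2) + (2)] = 104/8 = 13.
A character is irreducible iff <chi, chi> = 1, so this representation is reducible.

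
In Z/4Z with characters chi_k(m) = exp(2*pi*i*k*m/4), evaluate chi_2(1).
chi_2(1) = zeta_4^2 = -1

Proof sketch: chi_2(1) = zeta_4^(2*1) = zeta_4^2. Since zeta_4^4 = 1, this equals zeta_4^2 = exp(2*pi*i*2/4) = -1.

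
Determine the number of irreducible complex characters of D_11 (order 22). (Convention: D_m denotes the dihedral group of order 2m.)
7

Explanation: The number of irreducible complex representations of a finite group equals its number of conjugacy classes. D_11 has 7 conjugacy classes ((n+3)/2 for n odd), so D_11 (order 22) has exactly 7 irreducible complex representations.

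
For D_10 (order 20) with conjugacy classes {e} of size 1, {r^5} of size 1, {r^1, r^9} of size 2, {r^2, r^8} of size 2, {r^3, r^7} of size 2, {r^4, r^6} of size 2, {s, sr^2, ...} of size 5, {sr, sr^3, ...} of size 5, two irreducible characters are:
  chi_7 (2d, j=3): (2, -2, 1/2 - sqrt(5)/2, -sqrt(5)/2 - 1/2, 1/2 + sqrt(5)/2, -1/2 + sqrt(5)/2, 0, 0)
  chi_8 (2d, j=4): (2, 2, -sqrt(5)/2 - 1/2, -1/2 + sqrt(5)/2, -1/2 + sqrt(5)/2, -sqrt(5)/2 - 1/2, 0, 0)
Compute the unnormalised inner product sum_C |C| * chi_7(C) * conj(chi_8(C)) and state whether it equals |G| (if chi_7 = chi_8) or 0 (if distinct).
Sum = 0; so <chi_7, chi_8> = 0 (distinct irreducibles are orthogonal).

Derivation: Compute term by term over conjugacy classes (|C| * chi_7(C) * conj(chi_8(C))):
  1*(2)*conj(2) + 1*(-2)*conj(2) + 2*(1/2 - sqrt(5)/2)*conj(-sqrt(5)/2 - 1/2) + 2*(-sqrt(5)/2 - 1/2)*conj(-1/2 + sqrt(5)/2) + 2*(1/2 + sqrt(5)/2)*conj(-1/2 + sqrt(5)/2) + 2*(-1/2 + sqrt(5)/2)*conj(-sqrt(5)/2 - 1/2) + 5*(0)*conj(0) + 5*(0)*conj(0)
  = (4) + (-4) + (2) + (-2) + (2) + (-2) + (0) + (0)
  = 0.
Dividing by |G| = 20 gives 0/20 = 0, matching the row-orthogonality relation <chi_7, chi_8> = [chi_7 = chi_8].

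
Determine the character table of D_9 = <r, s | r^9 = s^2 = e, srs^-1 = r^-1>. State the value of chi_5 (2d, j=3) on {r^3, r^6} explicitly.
Conjugacy classes: {e} of size 1, {r^1, r^8} of size 2, {r^2, r^7} of size 2, {r^3, r^6} of size 2, {r^4, r^5} of size 2, {s, sr, ..., sr^8} of size 9.
Character table:
  irrep \ class              {e} (size 1)  {r^1, r^8} (size 2)  {r^2, r^7} (size 2)  {r^3, r^6} (size 2)  {r^4, r^5} (size 2)  {s, sr, ..., sr^8} (size 9)
  chi_1 (triv)               1             1                    1                    1                    1                    1                          
  chi_2 (sign: r->1, s->-1)  1             1                    1                    1                    1                    -1                         
  chi_3 (2d, j=1)            2             2*cos(2*pi/9)        2*cos(4*pi/9)        -1                   -2*cos(pi/9)         0                          
  chi_4 (2d, j=2)            2             2*cos(4*pi/9)        -2*cos(pi/9)         -1                   2*cos(2*pi/9)        0                          
  chi_5 (2d, j=3)            2             -1                   -1                   2                    -1                   0                          
  chi_6 (2d, j=4)            2             -2*cos(pi/9)         2*cos(2*pi/9)        -1                   2*cos(4*pi/9)        0                          

Spot check: chi_5 (2d, j=3) on {r^3, r^6} = 2.

Reasoning: D_9 has order 2*9 = 18 with 6 conjugacy classes, hence 6 irreducibles. Sum of squared dims 1 + 1 + 4 + 4 + 4 + 4 = 18 = |G|. Linear characters come from the abelianisation; the 2-dimensional irreps have character r^k -> 2*cos(2*pi*j*k/9), reflections -> 0.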